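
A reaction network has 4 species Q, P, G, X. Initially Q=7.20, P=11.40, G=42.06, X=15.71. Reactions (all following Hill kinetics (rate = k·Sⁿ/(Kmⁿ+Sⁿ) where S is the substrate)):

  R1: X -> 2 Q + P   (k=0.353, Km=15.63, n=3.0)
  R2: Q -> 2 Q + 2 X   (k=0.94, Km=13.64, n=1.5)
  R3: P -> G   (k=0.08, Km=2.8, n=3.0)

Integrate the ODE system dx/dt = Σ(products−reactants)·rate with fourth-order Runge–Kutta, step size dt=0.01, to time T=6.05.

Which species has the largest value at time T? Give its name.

Dominant species at T: G

RK4 with dt=0.01: 605 steps to T=6.05. Trajectory (selected grid times):
t=0.00: Q=7.20 P=11.40 G=42.06 X=15.71
t=0.67: Q=7.62 P=11.47 G=42.11 X=15.95
t=1.34: Q=8.06 P=11.54 G=42.17 X=16.21
t=2.02: Q=8.52 P=11.61 G=42.22 X=16.49
t=2.69: Q=8.99 P=11.69 G=42.27 X=16.79
t=3.36: Q=9.48 P=11.77 G=42.33 X=17.11
t=4.03: Q=9.99 P=11.85 G=42.38 X=17.45
t=4.71: Q=10.53 P=11.94 G=42.43 X=17.81
t=5.38: Q=11.07 P=12.03 G=42.48 X=18.19
t=6.05: Q=11.64 P=12.12 G=42.54 X=18.58
At T=6.05: Q=11.64 P=12.12 G=42.54 X=18.58; the largest is G.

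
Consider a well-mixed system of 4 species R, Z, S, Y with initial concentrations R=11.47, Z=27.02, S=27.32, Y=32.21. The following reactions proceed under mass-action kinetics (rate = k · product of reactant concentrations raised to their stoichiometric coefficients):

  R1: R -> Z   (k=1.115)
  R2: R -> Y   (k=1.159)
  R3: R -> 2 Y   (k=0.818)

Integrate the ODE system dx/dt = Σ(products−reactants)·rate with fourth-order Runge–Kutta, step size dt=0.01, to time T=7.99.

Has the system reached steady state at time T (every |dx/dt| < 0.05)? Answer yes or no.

RK4 with dt=0.01: 799 steps to T=7.99. Trajectory (selected grid times):
t=0.00: R=11.47 Z=27.02 S=27.32 Y=32.21
t=0.89: R=0.73 Z=30.89 S=27.32 Y=41.92
t=1.78: R=0.05 Z=31.14 S=27.32 Y=42.54
t=2.66: R=0.00 Z=31.16 S=27.32 Y=42.58
t=3.55: R=0.00 Z=31.16 S=27.32 Y=42.58
t=4.44: R=0.00 Z=31.16 S=27.32 Y=42.58
t=5.33: R=0.00 Z=31.16 S=27.32 Y=42.58
t=6.21: R=0.00 Z=31.16 S=27.32 Y=42.58
t=7.10: R=0.00 Z=31.16 S=27.32 Y=42.58
t=7.99: R=0.00 Z=31.16 S=27.32 Y=42.58
Rates at T: R1=0.0000, R2=0.0000, R3=0.0000
dx/dt at T (Σ net stoichiometry × rate): R=-0.0000, Z=+0.0000, S=+0.0000, Y=+0.0000
Largest |dx/dt| is |-0.0000| (R) < 0.05 → steady.

Steady state at T: yes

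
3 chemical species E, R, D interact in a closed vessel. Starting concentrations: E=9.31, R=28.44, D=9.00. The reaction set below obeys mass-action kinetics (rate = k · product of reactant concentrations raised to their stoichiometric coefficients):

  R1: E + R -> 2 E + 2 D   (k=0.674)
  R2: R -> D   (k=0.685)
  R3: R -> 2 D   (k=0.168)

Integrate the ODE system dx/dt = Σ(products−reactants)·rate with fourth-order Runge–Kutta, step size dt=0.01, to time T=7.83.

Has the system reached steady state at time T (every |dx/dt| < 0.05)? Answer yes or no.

RK4 with dt=0.01: 783 steps to T=7.83. Trajectory (selected grid times):
t=0.00: E=9.31 R=28.44 D=9.00
t=0.87: E=36.04 R=0.00 D=64.50
t=1.74: E=36.04 R=0.00 D=64.50
t=2.61: E=36.04 R=0.00 D=64.50
t=3.48: E=36.04 R=0.00 D=64.50
t=4.35: E=36.04 R=0.00 D=64.50
t=5.22: E=36.04 R=0.00 D=64.50
t=6.09: E=36.04 R=0.00 D=64.50
t=6.96: E=36.04 R=0.00 D=64.50
t=7.83: E=36.04 R=0.00 D=64.50
Rates at T: R1=0.0000, R2=0.0000, R3=0.0000
dx/dt at T (Σ net stoichiometry × rate): E=+0.0000, R=-0.0000, D=+0.0000
Largest |dx/dt| is |+0.0000| (D) < 0.05 → steady.

Steady state at T: yes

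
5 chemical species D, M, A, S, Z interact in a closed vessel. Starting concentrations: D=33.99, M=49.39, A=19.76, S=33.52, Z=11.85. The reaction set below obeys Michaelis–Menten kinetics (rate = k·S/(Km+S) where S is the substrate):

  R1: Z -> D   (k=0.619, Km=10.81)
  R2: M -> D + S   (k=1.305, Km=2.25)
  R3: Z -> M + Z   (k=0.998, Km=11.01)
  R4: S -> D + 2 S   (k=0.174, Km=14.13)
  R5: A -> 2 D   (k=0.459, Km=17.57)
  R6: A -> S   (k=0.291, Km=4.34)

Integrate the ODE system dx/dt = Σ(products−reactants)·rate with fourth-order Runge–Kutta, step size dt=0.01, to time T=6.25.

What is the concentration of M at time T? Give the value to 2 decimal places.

RK4 with dt=0.01: 625 steps to T=6.25. Trajectory (selected grid times):
t=0.00: D=33.99 M=49.39 A=19.76 S=33.52 Z=11.85
t=0.69: D=35.49 M=48.88 A=19.43 S=34.63 Z=11.63
t=1.39: D=37.01 M=48.37 A=19.09 S=35.76 Z=11.40
t=2.08: D=38.51 M=47.86 A=18.77 S=36.87 Z=11.19
t=2.78: D=40.02 M=47.33 A=18.44 S=37.99 Z=10.97
t=3.47: D=41.50 M=46.82 A=18.11 S=39.10 Z=10.75
t=4.17: D=43.00 M=46.29 A=17.79 S=40.23 Z=10.54
t=4.86: D=44.48 M=45.77 A=17.47 S=41.34 Z=10.33
t=5.56: D=45.97 M=45.23 A=17.14 S=42.46 Z=10.12
t=6.25: D=47.43 M=44.70 A=16.83 S=43.57 Z=9.91
Read off M at T=6.25: 44.70

M at T = 44.70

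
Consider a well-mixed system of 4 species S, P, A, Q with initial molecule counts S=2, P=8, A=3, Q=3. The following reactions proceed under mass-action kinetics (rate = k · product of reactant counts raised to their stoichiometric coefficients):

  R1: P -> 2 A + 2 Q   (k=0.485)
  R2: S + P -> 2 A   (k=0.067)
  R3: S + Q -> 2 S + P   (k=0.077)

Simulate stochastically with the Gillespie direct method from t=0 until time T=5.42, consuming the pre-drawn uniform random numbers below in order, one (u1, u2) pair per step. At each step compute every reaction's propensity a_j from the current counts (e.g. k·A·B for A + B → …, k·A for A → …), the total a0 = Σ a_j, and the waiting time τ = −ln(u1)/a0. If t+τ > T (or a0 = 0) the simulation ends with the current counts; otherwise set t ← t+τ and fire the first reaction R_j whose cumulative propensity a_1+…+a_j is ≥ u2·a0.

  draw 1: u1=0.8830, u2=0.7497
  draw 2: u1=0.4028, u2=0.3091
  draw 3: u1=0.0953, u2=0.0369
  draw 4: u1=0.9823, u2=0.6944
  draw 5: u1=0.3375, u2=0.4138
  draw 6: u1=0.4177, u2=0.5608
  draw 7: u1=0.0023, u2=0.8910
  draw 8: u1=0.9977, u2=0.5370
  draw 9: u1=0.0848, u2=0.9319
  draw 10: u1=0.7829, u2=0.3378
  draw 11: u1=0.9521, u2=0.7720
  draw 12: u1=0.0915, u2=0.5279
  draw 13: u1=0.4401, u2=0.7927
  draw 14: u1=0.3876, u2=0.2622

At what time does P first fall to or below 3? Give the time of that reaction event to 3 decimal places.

t=0.000: S=2 P=8 A=3 Q=3
Draw 1: a1=3.880, a2=1.072, a3=0.462, a0=5.414; τ=−ln(0.8830)/5.414=0.023 → t=0.023; u2·a0=0.7497·5.414=4.059; a1=3.880 < 4.059 ≤ a1+a2=4.952 → R2 fires; S=1 P=7 A=5 Q=3
Draw 2: a1=3.395, a2=0.469, a3=0.231, a0=4.095; τ=−ln(0.4028)/4.095=0.222 → t=0.245; u2·a0=0.3091·4.095=1.266 ≤ a1=3.395 → R1 fires; S=1 P=6 A=7 Q=5
Draw 3: a1=2.910, a2=0.402, a3=0.385, a0=3.697; τ=−ln(0.0953)/3.697=0.636 → t=0.881; u2·a0=0.0369·3.697=0.136 ≤ a1=2.910 → R1 fires; S=1 P=5 A=9 Q=7
Draw 4: a1=2.425, a2=0.335, a3=0.539, a0=3.299; τ=−ln(0.9823)/3.299=0.005 → t=0.886; u2·a0=0.6944·3.299=2.291 ≤ a1=2.425 → R1 fires; S=1 P=4 A=11 Q=9
Draw 5: a1=1.940, a2=0.268, a3=0.693, a0=2.901; τ=−ln(0.3375)/2.901=0.374 → t=1.261; u2·a0=0.4138·2.901=1.200 ≤ a1=1.940 → R1 fires; S=1 P=3 A=13 Q=11
Draw 6: a1=1.455, a2=0.201, a3=0.847, a0=2.503; τ=−ln(0.4177)/2.503=0.349 → t=1.609; u2·a0=0.5608·2.503=1.404 ≤ a1=1.455 → R1 fires; S=1 P=2 A=15 Q=13
Draw 7: a1=0.970, a2=0.134, a3=1.001, a0=2.105; τ=−ln(0.0023)/2.105=2.886 → t=4.495; u2·a0=0.8910·2.105=1.876; a1+a2=1.104 < 1.876 ≤ a1+…+a3=2.105 → R3 fires; S=2 P=3 A=15 Q=12
Draw 8: a1=1.455, a2=0.402, a3=1.848, a0=3.705; τ=−ln(0.9977)/3.705=0.001 → t=4.496; u2·a0=0.5370·3.705=1.990; a1+a2=1.857 < 1.990 ≤ a1+…+a3=3.705 → R3 fires; S=3 P=4 A=15 Q=11
Draw 9: a1=1.940, a2=0.804, a3=2.541, a0=5.285; τ=−ln(0.0848)/5.285=0.467 → t=4.963; u2·a0=0.9319·5.285=4.925; a1+a2=2.744 < 4.925 ≤ a1+…+a3=5.285 → R3 fires; S=4 P=5 A=15 Q=10
Draw 10: a1=2.425, a2=1.340, a3=3.080, a0=6.845; τ=−ln(0.7829)/6.845=0.036 → t=4.999; u2·a0=0.3378·6.845=2.312 ≤ a1=2.425 → R1 fires; S=4 P=4 A=17 Q=12
Draw 11: a1=1.940, a2=1.072, a3=3.696, a0=6.708; τ=−ln(0.9521)/6.708=0.007 → t=5.006; u2·a0=0.7720·6.708=5.179; a1+a2=3.012 < 5.179 ≤ a1+…+a3=6.708 → R3 fires; S=5 P=5 A=17 Q=11
Draw 12: a1=2.425, a2=1.675, a3=4.235, a0=8.335; τ=−ln(0.0915)/8.335=0.287 → t=5.293; u2·a0=0.5279·8.335=4.400; a1+a2=4.100 < 4.400 ≤ a1+…+a3=8.335 → R3 fires; S=6 P=6 A=17 Q=10
Draw 13: a1=2.910, a2=2.412, a3=4.620, a0=9.942; τ=−ln(0.4401)/9.942=0.083 → t=5.375; u2·a0=0.7927·9.942=7.881; a1+a2=5.322 < 7.881 ≤ a1+…+a3=9.942 → R3 fires; S=7 P=7 A=17 Q=9
Draw 14: a1=3.395, a2=3.283, a3=4.851, a0=11.529; τ=−ln(0.3876)/11.529=0.082 → t=5.458 > T=5.42: stop.
P first becomes ≤ 3 when it reaches 3 at the event at t=1.261.

Threshold first reached at t = 1.261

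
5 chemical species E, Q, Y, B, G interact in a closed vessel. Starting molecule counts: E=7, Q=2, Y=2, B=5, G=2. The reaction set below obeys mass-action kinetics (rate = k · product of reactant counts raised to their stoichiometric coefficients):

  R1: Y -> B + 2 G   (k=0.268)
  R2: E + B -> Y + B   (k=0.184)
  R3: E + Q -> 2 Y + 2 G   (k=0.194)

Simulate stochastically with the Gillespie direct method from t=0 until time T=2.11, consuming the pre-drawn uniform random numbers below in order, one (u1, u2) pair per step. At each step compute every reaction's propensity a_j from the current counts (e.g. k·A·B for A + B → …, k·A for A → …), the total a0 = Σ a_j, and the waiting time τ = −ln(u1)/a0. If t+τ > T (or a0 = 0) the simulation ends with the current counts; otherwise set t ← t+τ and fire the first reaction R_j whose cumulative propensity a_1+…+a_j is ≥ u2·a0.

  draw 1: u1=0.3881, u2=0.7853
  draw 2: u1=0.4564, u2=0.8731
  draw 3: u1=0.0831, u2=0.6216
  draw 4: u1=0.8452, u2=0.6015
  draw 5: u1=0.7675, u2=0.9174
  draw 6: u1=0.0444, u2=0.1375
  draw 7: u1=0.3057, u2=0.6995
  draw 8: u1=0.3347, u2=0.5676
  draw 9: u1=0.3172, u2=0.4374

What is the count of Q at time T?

Q at T = 0

t=0.000: E=7 Q=2 Y=2 B=5 G=2
Draw 1: a1=0.536, a2=6.440, a3=2.716, a0=9.692; τ=−ln(0.3881)/9.692=0.098 → t=0.098; u2·a0=0.7853·9.692=7.611; a1+a2=6.976 < 7.611 ≤ a1+…+a3=9.692 → R3 fires; E=6 Q=1 Y=4 B=5 G=4
Draw 2: a1=1.072, a2=5.520, a3=1.164, a0=7.756; τ=−ln(0.4564)/7.756=0.101 → t=0.199; u2·a0=0.8731·7.756=6.772; a1+a2=6.592 < 6.772 ≤ a1+…+a3=7.756 → R3 fires; E=5 Q=0 Y=6 B=5 G=6
Draw 3: a1=1.608, a2=4.600, a3=0.000, a0=6.208; τ=−ln(0.0831)/6.208=0.401 → t=0.600; u2·a0=0.6216·6.208=3.859; a1=1.608 < 3.859 ≤ a1+a2=6.208 → R2 fires; E=4 Q=0 Y=7 B=5 G=6
Draw 4: a1=1.876, a2=3.680, a3=0.000, a0=5.556; τ=−ln(0.8452)/5.556=0.030 → t=0.630; u2·a0=0.6015·5.556=3.342; a1=1.876 < 3.342 ≤ a1+a2=5.556 → R2 fires; E=3 Q=0 Y=8 B=5 G=6
Draw 5: a1=2.144, a2=2.760, a3=0.000, a0=4.904; τ=−ln(0.7675)/4.904=0.054 → t=0.684; u2·a0=0.9174·4.904=4.499; a1=2.144 < 4.499 ≤ a1+a2=4.904 → R2 fires; E=2 Q=0 Y=9 B=5 G=6
Draw 6: a1=2.412, a2=1.840, a3=0.000, a0=4.252; τ=−ln(0.0444)/4.252=0.732 → t=1.416; u2·a0=0.1375·4.252=0.585 ≤ a1=2.412 → R1 fires; E=2 Q=0 Y=8 B=6 G=8
Draw 7: a1=2.144, a2=2.208, a3=0.000, a0=4.352; τ=−ln(0.3057)/4.352=0.272 → t=1.689; u2·a0=0.6995·4.352=3.044; a1=2.144 < 3.044 ≤ a1+a2=4.352 → R2 fires; E=1 Q=0 Y=9 B=6 G=8
Draw 8: a1=2.412, a2=1.104, a3=0.000, a0=3.516; τ=−ln(0.3347)/3.516=0.311 → t=2.000; u2·a0=0.5676·3.516=1.996 ≤ a1=2.412 → R1 fires; E=1 Q=0 Y=8 B=7 G=10
Draw 9: a1=2.144, a2=1.288, a3=0.000, a0=3.432; τ=−ln(0.3172)/3.432=0.335 → t=2.334 > T=2.11: stop.
Read off Q at T=2.11: 0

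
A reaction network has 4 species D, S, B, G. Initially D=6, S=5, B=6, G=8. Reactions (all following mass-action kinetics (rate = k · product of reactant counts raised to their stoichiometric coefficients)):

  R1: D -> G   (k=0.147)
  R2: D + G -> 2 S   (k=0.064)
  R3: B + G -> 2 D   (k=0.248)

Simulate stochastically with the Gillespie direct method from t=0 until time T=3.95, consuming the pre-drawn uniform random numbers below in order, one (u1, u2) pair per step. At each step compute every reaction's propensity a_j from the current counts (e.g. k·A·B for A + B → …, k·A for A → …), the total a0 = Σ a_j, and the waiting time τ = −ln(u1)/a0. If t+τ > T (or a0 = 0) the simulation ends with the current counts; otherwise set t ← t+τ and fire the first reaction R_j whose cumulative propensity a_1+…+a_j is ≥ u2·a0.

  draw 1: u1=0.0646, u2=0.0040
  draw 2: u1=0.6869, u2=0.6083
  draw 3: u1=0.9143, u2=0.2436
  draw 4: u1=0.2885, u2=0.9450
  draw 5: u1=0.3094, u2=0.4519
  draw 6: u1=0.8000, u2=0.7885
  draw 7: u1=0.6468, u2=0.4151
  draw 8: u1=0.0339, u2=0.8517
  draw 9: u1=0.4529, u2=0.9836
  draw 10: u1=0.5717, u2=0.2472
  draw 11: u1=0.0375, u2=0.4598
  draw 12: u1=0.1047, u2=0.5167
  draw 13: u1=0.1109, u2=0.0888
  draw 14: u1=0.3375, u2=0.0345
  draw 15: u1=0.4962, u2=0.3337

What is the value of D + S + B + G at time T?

Check how each reaction changes W = D + S + B + G (weight of products minus weight of reactants):
R1: D -> G: (1·1) − (1·1) = 1 − 1 = 0
R2: D + G -> 2 S: (1·2) − (1·1 + 1·1) = 2 − 2 = 0
R3: B + G -> 2 D: (1·2) − (1·1 + 1·1) = 2 − 2 = 0
Every reaction leaves W unchanged, so W is conserved and no simulation is needed: W(T) = W(0) = 6 + 5 + 6 + 8 = 25

Value at T = 25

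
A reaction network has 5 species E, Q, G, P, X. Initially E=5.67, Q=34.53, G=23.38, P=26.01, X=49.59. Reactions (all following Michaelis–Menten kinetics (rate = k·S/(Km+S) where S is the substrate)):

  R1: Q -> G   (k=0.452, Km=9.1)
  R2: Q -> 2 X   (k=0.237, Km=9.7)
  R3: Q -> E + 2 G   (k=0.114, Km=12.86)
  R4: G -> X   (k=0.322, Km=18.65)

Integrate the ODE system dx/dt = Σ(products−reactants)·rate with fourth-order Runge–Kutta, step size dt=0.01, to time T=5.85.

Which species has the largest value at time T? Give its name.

RK4 with dt=0.01: 585 steps to T=5.85. Trajectory (selected grid times):
t=0.00: E=5.67 Q=34.53 G=23.38 P=26.01 X=49.59
t=0.65: E=5.72 Q=34.12 G=23.60 P=26.01 X=49.95
t=1.30: E=5.78 Q=33.72 G=23.83 P=26.01 X=50.30
t=1.95: E=5.83 Q=33.31 G=24.05 P=26.01 X=50.66
t=2.60: E=5.88 Q=32.91 G=24.26 P=26.01 X=51.02
t=3.25: E=5.94 Q=32.51 G=24.48 P=26.01 X=51.37
t=3.90: E=5.99 Q=32.11 G=24.70 P=26.01 X=51.73
t=4.55: E=6.04 Q=31.71 G=24.91 P=26.01 X=52.08
t=5.20: E=6.10 Q=31.31 G=25.13 P=26.01 X=52.44
t=5.85: E=6.15 Q=30.91 G=25.34 P=26.01 X=52.80
At T=5.85: E=6.15 Q=30.91 G=25.34 P=26.01 X=52.80; the largest is X.

Dominant species at T: X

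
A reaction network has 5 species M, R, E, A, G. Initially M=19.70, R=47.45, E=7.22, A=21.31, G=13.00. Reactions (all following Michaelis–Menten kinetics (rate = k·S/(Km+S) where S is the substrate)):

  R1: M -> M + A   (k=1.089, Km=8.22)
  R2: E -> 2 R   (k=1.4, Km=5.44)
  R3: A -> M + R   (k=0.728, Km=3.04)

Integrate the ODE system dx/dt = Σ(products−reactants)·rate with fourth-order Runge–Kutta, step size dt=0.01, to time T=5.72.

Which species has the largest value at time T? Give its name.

RK4 with dt=0.01: 572 steps to T=5.72. Trajectory (selected grid times):
t=0.00: M=19.70 R=47.45 E=7.22 A=21.31 G=13.00
t=0.64: M=20.11 R=48.86 E=6.72 A=21.40 G=13.00
t=1.27: M=20.51 R=50.22 E=6.24 A=21.48 G=13.00
t=1.91: M=20.92 R=51.57 E=5.77 A=21.57 G=13.00
t=2.54: M=21.32 R=52.86 E=5.32 A=21.66 G=13.00
t=3.18: M=21.73 R=54.14 E=4.89 A=21.76 G=13.00
t=3.81: M=22.13 R=55.36 E=4.48 A=21.86 G=13.00
t=4.45: M=22.54 R=56.56 E=4.09 A=21.96 G=13.00
t=5.08: M=22.94 R=57.70 E=3.72 A=22.06 G=13.00
t=5.72: M=23.35 R=58.81 E=3.37 A=22.16 G=13.00
At T=5.72: M=23.35 R=58.81 E=3.37 A=22.16 G=13.00; the largest is R.

Dominant species at T: R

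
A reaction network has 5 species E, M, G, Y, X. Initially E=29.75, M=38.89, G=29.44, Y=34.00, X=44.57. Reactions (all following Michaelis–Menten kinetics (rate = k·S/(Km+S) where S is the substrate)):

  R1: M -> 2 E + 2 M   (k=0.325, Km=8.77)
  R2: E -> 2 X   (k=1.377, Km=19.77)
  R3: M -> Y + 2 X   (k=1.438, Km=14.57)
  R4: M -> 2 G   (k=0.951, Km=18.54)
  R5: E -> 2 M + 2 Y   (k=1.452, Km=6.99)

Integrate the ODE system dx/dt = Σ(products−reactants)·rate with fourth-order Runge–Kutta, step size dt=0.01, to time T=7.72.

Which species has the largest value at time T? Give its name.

RK4 with dt=0.01: 772 steps to T=7.72. Trajectory (selected grid times):
t=0.00: E=29.75 M=38.89 G=29.44 Y=34.00 X=44.57
t=0.86: E=28.49 M=39.67 G=30.55 Y=36.92 X=47.78
t=1.72: E=27.26 M=40.43 G=31.67 Y=39.82 X=50.98
t=2.57: E=26.07 M=41.16 G=32.78 Y=42.68 X=54.13
t=3.43: E=24.88 M=41.87 G=33.91 Y=45.55 X=57.29
t=4.29: E=23.72 M=42.55 G=35.05 Y=48.41 X=60.44
t=5.15: E=22.59 M=43.21 G=36.19 Y=51.25 X=63.56
t=6.00: E=21.49 M=43.83 G=37.32 Y=54.04 X=66.63
t=6.86: E=20.42 M=44.43 G=38.48 Y=56.84 X=69.71
t=7.72: E=19.36 M=45.00 G=39.63 Y=59.62 X=72.76
At T=7.72: E=19.36 M=45.00 G=39.63 Y=59.62 X=72.76; the largest is X.

Dominant species at T: X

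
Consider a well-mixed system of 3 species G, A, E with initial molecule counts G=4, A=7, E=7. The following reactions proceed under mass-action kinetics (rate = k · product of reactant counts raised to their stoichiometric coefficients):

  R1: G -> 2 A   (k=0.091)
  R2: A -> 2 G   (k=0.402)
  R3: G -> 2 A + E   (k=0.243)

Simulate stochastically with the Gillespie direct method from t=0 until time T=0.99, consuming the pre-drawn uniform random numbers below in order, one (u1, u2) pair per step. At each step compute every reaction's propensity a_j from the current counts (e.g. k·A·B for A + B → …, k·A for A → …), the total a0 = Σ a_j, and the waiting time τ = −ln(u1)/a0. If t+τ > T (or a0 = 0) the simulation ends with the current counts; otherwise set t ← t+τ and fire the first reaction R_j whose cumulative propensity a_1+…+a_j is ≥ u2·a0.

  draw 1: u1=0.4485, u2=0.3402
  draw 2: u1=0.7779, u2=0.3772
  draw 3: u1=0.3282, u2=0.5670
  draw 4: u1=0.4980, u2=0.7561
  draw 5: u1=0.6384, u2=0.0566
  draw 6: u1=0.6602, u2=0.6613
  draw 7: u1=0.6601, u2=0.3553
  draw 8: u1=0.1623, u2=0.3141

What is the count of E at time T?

t=0.000: G=4 A=7 E=7
Draw 1: a1=0.364, a2=2.814, a3=0.972, a0=4.150; τ=−ln(0.4485)/4.150=0.193 → t=0.193; u2·a0=0.3402·4.150=1.412; a1=0.364 < 1.412 ≤ a1+a2=3.178 → R2 fires; G=6 A=6 E=7
Draw 2: a1=0.546, a2=2.412, a3=1.458, a0=4.416; τ=−ln(0.7779)/4.416=0.057 → t=0.250; u2·a0=0.3772·4.416=1.666; a1=0.546 < 1.666 ≤ a1+a2=2.958 → R2 fires; G=8 A=5 E=7
Draw 3: a1=0.728, a2=2.010, a3=1.944, a0=4.682; τ=−ln(0.3282)/4.682=0.238 → t=0.488; u2·a0=0.5670·4.682=2.655; a1=0.728 < 2.655 ≤ a1+a2=2.738 → R2 fires; G=10 A=4 E=7
Draw 4: a1=0.910, a2=1.608, a3=2.430, a0=4.948; τ=−ln(0.4980)/4.948=0.141 → t=0.629; u2·a0=0.7561·4.948=3.741; a1+a2=2.518 < 3.741 ≤ a1+…+a3=4.948 → R3 fires; G=9 A=6 E=8
Draw 5: a1=0.819, a2=2.412, a3=2.187, a0=5.418; τ=−ln(0.6384)/5.418=0.083 → t=0.712; u2·a0=0.0566·5.418=0.307 ≤ a1=0.819 → R1 fires; G=8 A=8 E=8
Draw 6: a1=0.728, a2=3.216, a3=1.944, a0=5.888; τ=−ln(0.6602)/5.888=0.071 → t=0.782; u2·a0=0.6613·5.888=3.894; a1=0.728 < 3.894 ≤ a1+a2=3.944 → R2 fires; G=10 A=7 E=8
Draw 7: a1=0.910, a2=2.814, a3=2.430, a0=6.154; τ=−ln(0.6601)/6.154=0.067 → t=0.850; u2·a0=0.3553·6.154=2.187; a1=0.910 < 2.187 ≤ a1+a2=3.724 → R2 fires; G=12 A=6 E=8
Draw 8: a1=1.092, a2=2.412, a3=2.916, a0=6.420; τ=−ln(0.1623)/6.420=0.283 → t=1.133 > T=0.99: stop.
Read off E at T=0.99: 8

E at T = 8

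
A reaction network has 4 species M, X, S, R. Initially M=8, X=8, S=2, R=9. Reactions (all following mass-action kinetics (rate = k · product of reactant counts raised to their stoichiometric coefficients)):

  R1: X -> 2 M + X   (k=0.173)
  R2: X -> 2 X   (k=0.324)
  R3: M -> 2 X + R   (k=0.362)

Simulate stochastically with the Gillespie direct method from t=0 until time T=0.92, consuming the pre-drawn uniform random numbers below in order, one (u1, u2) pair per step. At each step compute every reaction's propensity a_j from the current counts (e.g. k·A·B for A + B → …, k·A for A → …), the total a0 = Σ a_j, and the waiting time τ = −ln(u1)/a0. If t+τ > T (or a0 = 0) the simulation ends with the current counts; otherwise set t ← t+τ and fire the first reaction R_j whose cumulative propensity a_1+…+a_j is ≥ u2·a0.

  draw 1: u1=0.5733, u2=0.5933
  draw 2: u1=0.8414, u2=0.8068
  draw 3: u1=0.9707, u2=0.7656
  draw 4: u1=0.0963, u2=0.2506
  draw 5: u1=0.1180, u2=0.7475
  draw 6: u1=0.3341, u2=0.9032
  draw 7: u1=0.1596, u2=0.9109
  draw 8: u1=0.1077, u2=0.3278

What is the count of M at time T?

M at T = 4

t=0.000: M=8 X=8 S=2 R=9
Draw 1: a1=1.384, a2=2.592, a3=2.896, a0=6.872; τ=−ln(0.5733)/6.872=0.081 → t=0.081; u2·a0=0.5933·6.872=4.077; a1+a2=3.976 < 4.077 ≤ a1+…+a3=6.872 → R3 fires; M=7 X=10 S=2 R=10
Draw 2: a1=1.730, a2=3.240, a3=2.534, a0=7.504; τ=−ln(0.8414)/7.504=0.023 → t=0.104; u2·a0=0.8068·7.504=6.054; a1+a2=4.970 < 6.054 ≤ a1+…+a3=7.504 → R3 fires; M=6 X=12 S=2 R=11
Draw 3: a1=2.076, a2=3.888, a3=2.172, a0=8.136; τ=−ln(0.9707)/8.136=0.004 → t=0.108; u2·a0=0.7656·8.136=6.229; a1+a2=5.964 < 6.229 ≤ a1+…+a3=8.136 → R3 fires; M=5 X=14 S=2 R=12
Draw 4: a1=2.422, a2=4.536, a3=1.810, a0=8.768; τ=−ln(0.0963)/8.768=0.267 → t=0.375; u2·a0=0.2506·8.768=2.197 ≤ a1=2.422 → R1 fires; M=7 X=14 S=2 R=12
Draw 5: a1=2.422, a2=4.536, a3=2.534, a0=9.492; τ=−ln(0.1180)/9.492=0.225 → t=0.600; u2·a0=0.7475·9.492=7.095; a1+a2=6.958 < 7.095 ≤ a1+…+a3=9.492 → R3 fires; M=6 X=16 S=2 R=13
Draw 6: a1=2.768, a2=5.184, a3=2.172, a0=10.124; τ=−ln(0.3341)/10.124=0.108 → t=0.708; u2·a0=0.9032·10.124=9.144; a1+a2=7.952 < 9.144 ≤ a1+…+a3=10.124 → R3 fires; M=5 X=18 S=2 R=14
Draw 7: a1=3.114, a2=5.832, a3=1.810, a0=10.756; τ=−ln(0.1596)/10.756=0.171 → t=0.879; u2·a0=0.9109·10.756=9.798; a1+a2=8.946 < 9.798 ≤ a1+…+a3=10.756 → R3 fires; M=4 X=20 S=2 R=15
Draw 8: a1=3.460, a2=6.480, a3=1.448, a0=11.388; τ=−ln(0.1077)/11.388=0.196 → t=1.074 > T=0.92: stop.
Read off M at T=0.92: 4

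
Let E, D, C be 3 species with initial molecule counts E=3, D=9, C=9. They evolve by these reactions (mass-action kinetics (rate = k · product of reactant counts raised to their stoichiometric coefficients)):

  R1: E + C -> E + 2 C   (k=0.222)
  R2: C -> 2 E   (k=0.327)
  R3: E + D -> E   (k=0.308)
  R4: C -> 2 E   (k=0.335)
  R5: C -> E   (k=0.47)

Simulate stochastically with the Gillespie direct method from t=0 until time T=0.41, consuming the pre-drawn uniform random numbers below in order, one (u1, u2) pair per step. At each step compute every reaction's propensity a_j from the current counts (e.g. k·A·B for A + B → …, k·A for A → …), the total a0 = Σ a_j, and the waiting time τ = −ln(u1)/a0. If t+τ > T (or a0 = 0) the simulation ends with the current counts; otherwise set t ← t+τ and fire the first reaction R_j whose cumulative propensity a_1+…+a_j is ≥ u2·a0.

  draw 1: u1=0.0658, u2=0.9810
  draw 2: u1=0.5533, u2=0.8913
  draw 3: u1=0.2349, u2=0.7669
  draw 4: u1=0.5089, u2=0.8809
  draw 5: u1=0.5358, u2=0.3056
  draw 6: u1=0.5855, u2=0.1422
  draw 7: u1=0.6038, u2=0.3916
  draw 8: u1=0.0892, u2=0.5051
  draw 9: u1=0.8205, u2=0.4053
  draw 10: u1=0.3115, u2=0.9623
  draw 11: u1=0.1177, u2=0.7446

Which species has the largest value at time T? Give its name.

Dominant species at T: E

t=0.000: E=3 D=9 C=9
Draw 1: a1=5.994, a2=2.943, a3=8.316, a4=3.015, a5=4.230, a0=24.498; τ=−ln(0.0658)/24.498=0.111 → t=0.111; u2·a0=0.9810·24.498=24.033; a1+…+a4=20.268 < 24.033 ≤ a1+…+a5=24.498 → R5 fires; E=4 D=9 C=8
Draw 2: a1=7.104, a2=2.616, a3=11.088, a4=2.680, a5=3.760, a0=27.248; τ=−ln(0.5533)/27.248=0.022 → t=0.133; u2·a0=0.8913·27.248=24.286; a1+…+a4=23.488 < 24.286 ≤ a1+…+a5=27.248 → R5 fires; E=5 D=9 C=7
Draw 3: a1=7.770, a2=2.289, a3=13.860, a4=2.345, a5=3.290, a0=29.554; τ=−ln(0.2349)/29.554=0.049 → t=0.182; u2·a0=0.7669·29.554=22.665; a1+a2=10.059 < 22.665 ≤ a1+…+a3=23.919 → R3 fires; E=5 D=8 C=7
Draw 4: a1=7.770, a2=2.289, a3=12.320, a4=2.345, a5=3.290, a0=28.014; τ=−ln(0.5089)/28.014=0.024 → t=0.206; u2·a0=0.8809·28.014=24.678; a1+…+a3=22.379 < 24.678 ≤ a1+…+a4=24.724 → R4 fires; E=7 D=8 C=6
Draw 5: a1=9.324, a2=1.962, a3=17.248, a4=2.010, a5=2.820, a0=33.364; τ=−ln(0.5358)/33.364=0.019 → t=0.225; u2·a0=0.3056·33.364=10.196; a1=9.324 < 10.196 ≤ a1+a2=11.286 → R2 fires; E=9 D=8 C=5
Draw 6: a1=9.990, a2=1.635, a3=22.176, a4=1.675, a5=2.350, a0=37.826; τ=−ln(0.5855)/37.826=0.014 → t=0.239; u2·a0=0.1422·37.826=5.379 ≤ a1=9.990 → R1 fires; E=9 D=8 C=6
Draw 7: a1=11.988, a2=1.962, a3=22.176, a4=2.010, a5=2.820, a0=40.956; τ=−ln(0.6038)/40.956=0.012 → t=0.251; u2·a0=0.3916·40.956=16.038; a1+a2=13.950 < 16.038 ≤ a1+…+a3=36.126 → R3 fires; E=9 D=7 C=6
Draw 8: a1=11.988, a2=1.962, a3=19.404, a4=2.010, a5=2.820, a0=38.184; τ=−ln(0.0892)/38.184=0.063 → t=0.314; u2·a0=0.5051·38.184=19.287; a1+a2=13.950 < 19.287 ≤ a1+…+a3=33.354 → R3 fires; E=9 D=6 C=6
Draw 9: a1=11.988, a2=1.962, a3=16.632, a4=2.010, a5=2.820, a0=35.412; τ=−ln(0.8205)/35.412=0.006 → t=0.320; u2·a0=0.4053·35.412=14.352; a1+a2=13.950 < 14.352 ≤ a1+…+a3=30.582 → R3 fires; E=9 D=5 C=6
Draw 10: a1=11.988, a2=1.962, a3=13.860, a4=2.010, a5=2.820, a0=32.640; τ=−ln(0.3115)/32.640=0.036 → t=0.356; u2·a0=0.9623·32.640=31.409; a1+…+a4=29.820 < 31.409 ≤ a1+…+a5=32.640 → R5 fires; E=10 D=5 C=5
Draw 11: a1=11.100, a2=1.635, a3=15.400, a4=1.675, a5=2.350, a0=32.160; τ=−ln(0.1177)/32.160=0.067 → t=0.422 > T=0.41: stop.
At T=0.41: E=10 D=5 C=5; the largest is E.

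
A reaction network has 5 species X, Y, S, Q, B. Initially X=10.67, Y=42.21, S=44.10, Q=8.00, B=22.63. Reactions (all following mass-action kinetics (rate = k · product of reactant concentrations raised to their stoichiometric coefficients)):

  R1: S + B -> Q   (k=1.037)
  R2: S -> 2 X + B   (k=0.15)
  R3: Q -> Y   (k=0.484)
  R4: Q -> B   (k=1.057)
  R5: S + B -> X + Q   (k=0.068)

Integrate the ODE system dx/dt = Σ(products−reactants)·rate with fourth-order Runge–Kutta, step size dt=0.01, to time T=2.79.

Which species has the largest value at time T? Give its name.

RK4 with dt=0.01: 279 steps to T=2.79. Trajectory (selected grid times):
t=0.00: X=10.67 Y=42.21 S=44.10 Q=8.00 B=22.63
t=0.31: X=14.36 Y=46.09 S=13.03 Q=25.80 B=1.87
t=0.62: X=15.64 Y=49.65 S=5.55 Q=21.53 B=3.00
t=0.93: X=16.18 Y=52.51 S=1.33 Q=16.49 B=5.32
t=1.24: X=16.30 Y=54.58 S=0.12 Q=11.10 B=8.67
t=1.55: X=16.31 Y=55.91 S=0.00 Q=6.97 B=11.48
t=1.86: X=16.31 Y=56.74 S=0.00 Q=4.32 B=13.29
t=2.17: X=16.31 Y=57.26 S=0.00 Q=2.68 B=14.41
t=2.48: X=16.31 Y=57.58 S=0.00 Q=1.66 B=15.11
t=2.79: X=16.31 Y=57.78 S=0.00 Q=1.03 B=15.54
At T=2.79: X=16.31 Y=57.78 S=0.00 Q=1.03 B=15.54; the largest is Y.

Dominant species at T: Y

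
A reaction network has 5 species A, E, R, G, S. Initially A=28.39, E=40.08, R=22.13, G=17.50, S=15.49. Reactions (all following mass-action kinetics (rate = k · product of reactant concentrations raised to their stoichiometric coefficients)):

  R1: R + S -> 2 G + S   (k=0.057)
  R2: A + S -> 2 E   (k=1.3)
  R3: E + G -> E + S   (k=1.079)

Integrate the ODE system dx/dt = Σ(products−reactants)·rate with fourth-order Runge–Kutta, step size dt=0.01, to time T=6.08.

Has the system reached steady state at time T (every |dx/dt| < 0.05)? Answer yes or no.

RK4 with dt=0.01: 608 steps to T=6.08. Trajectory (selected grid times):
t=0.00: A=28.39 E=40.08 R=22.13 G=17.50 S=15.49
t=0.68: A=0.00 E=96.86 R=11.83 G=0.32 S=24.89
t=1.35: A=0.00 E=96.86 R=3.14 G=0.15 S=42.44
t=2.03: A=0.00 E=96.86 R=0.53 G=0.03 S=47.77
t=2.70: A=0.00 E=96.86 R=0.08 G=0.00 S=48.69
t=3.38: A=0.00 E=96.86 R=0.01 G=0.00 S=48.83
t=4.05: A=0.00 E=96.86 R=0.00 G=0.00 S=48.86
t=4.73: A=0.00 E=96.86 R=0.00 G=0.00 S=48.86
t=5.40: A=0.00 E=96.86 R=0.00 G=0.00 S=48.86
t=6.08: A=0.00 E=96.86 R=0.00 G=0.00 S=48.86
Rates at T: R1=0.0000, R2=0.0000, R3=0.0000
dx/dt at T (Σ net stoichiometry × rate): A=-0.0000, E=+0.0000, R=-0.0000, G=-0.0000, S=+0.0000
Largest |dx/dt| is |+0.0000| (S) < 0.05 → steady.

Steady state at T: yes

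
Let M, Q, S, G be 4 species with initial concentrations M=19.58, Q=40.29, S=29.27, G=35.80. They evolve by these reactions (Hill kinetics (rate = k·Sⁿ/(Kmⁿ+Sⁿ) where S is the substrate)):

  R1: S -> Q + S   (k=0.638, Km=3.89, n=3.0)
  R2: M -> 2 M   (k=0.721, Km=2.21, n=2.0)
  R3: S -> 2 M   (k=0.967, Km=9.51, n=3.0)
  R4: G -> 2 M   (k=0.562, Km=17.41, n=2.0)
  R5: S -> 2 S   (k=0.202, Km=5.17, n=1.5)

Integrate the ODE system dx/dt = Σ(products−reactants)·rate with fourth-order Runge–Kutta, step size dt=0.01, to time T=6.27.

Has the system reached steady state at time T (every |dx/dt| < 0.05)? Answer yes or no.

RK4 with dt=0.01: 627 steps to T=6.27. Trajectory (selected grid times):
t=0.00: M=19.58 Q=40.29 S=29.27 G=35.80
t=0.70: M=22.02 Q=40.74 S=28.75 G=35.48
t=1.39: M=24.43 Q=41.17 S=28.23 G=35.17
t=2.09: M=26.86 Q=41.62 S=27.71 G=34.85
t=2.79: M=29.29 Q=42.07 S=27.19 G=34.54
t=3.48: M=31.68 Q=42.50 S=26.68 G=34.23
t=4.18: M=34.10 Q=42.95 S=26.17 G=33.92
t=4.88: M=36.51 Q=43.39 S=25.65 G=33.61
t=5.57: M=38.89 Q=43.83 S=25.15 G=33.30
t=6.27: M=41.29 Q=44.28 S=24.63 G=33.00
Rates at T: R1=0.6355, R2=0.7189, R3=0.9144, R4=0.4396, R5=0.1843
dx/dt at T (Σ net stoichiometry × rate): M=+3.4269, Q=+0.6355, S=-0.7301, G=-0.4396
Largest |dx/dt| is |+3.4269| (M) ≥ 0.05 → not steady.

Steady state at T: no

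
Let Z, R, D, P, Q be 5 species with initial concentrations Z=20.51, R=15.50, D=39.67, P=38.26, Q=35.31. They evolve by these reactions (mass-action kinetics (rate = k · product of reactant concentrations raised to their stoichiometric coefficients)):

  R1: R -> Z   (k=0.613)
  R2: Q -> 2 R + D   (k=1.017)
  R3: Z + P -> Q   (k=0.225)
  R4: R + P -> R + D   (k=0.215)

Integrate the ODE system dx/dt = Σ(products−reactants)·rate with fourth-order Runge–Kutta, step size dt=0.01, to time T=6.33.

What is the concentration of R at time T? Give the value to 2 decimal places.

R at T = 5.21

RK4 with dt=0.01: 633 steps to T=6.33. Trajectory (selected grid times):
t=0.00: Z=20.51 R=15.50 D=39.67 P=38.26 Q=35.31
t=0.70: Z=21.04 R=49.59 D=87.82 P=0.02 Q=25.40
t=1.41: Z=44.02 R=52.73 D=100.90 P=0.00 Q=12.34
t=2.11: Z=65.02 R=44.30 D=107.18 P=0.00 Q=6.06
t=2.81: Z=81.76 R=33.73 D=110.27 P=0.00 Q=2.97
t=3.52: Z=94.30 R=24.24 D=111.80 P=0.00 Q=1.44
t=4.22: Z=103.07 R=16.95 D=112.53 P=0.00 Q=0.71
t=4.92: Z=109.13 R=11.61 D=112.89 P=0.00 Q=0.35
t=5.63: Z=113.30 R=7.79 D=113.07 P=0.00 Q=0.17
t=6.33: Z=116.05 R=5.21 D=113.16 P=0.00 Q=0.08
Read off R at T=6.33: 5.21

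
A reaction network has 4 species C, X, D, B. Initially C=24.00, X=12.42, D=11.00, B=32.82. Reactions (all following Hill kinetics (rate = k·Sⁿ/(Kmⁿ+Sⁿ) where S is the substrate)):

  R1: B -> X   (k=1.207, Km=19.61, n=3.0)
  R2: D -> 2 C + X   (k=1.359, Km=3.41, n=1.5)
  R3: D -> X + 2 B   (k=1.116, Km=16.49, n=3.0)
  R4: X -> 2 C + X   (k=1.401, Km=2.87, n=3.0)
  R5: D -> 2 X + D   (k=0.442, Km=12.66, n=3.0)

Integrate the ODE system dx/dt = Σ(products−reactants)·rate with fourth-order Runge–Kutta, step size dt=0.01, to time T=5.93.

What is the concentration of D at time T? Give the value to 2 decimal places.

D at T = 4.37

RK4 with dt=0.01: 593 steps to T=5.93. Trajectory (selected grid times):
t=0.00: C=24.00 X=12.42 D=11.00 B=32.82
t=0.66: C=27.35 X=14.20 D=10.09 B=32.47
t=1.32: C=30.66 X=15.89 D=9.23 B=32.07
t=1.98: C=33.95 X=17.51 D=8.41 B=31.62
t=2.64: C=37.20 X=19.04 D=7.63 B=31.13
t=3.29: C=40.35 X=20.48 D=6.90 B=30.62
t=3.95: C=43.50 X=21.88 D=6.21 B=30.08
t=4.61: C=46.59 X=23.20 D=5.55 B=29.52
t=5.27: C=49.61 X=24.47 D=4.94 B=28.95
t=5.93: C=52.56 X=25.66 D=4.37 B=28.38
Read off D at T=5.93: 4.37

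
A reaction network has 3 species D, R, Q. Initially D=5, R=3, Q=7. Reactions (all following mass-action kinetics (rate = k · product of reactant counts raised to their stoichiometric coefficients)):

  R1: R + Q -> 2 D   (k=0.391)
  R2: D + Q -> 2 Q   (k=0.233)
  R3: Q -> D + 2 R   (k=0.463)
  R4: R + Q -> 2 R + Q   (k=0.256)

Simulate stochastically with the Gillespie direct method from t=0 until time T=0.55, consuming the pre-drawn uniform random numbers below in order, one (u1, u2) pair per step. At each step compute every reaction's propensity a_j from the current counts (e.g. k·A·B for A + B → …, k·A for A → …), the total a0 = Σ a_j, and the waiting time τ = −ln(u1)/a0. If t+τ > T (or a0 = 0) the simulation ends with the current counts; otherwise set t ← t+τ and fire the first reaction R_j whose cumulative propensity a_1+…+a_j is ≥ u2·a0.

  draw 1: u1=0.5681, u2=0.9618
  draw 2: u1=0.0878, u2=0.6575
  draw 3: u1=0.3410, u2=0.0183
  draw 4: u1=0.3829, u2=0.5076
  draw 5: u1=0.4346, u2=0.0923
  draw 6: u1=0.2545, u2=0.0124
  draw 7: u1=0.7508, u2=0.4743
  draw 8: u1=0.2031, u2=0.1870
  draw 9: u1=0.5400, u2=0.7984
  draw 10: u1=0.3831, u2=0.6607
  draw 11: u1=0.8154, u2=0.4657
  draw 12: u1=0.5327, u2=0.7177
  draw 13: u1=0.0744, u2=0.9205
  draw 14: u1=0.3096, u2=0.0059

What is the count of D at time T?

D at T = 10

t=0.000: D=5 R=3 Q=7
Draw 1: a1=8.211, a2=8.155, a3=3.241, a4=5.376, a0=24.983; τ=−ln(0.5681)/24.983=0.023 → t=0.023; u2·a0=0.9618·24.983=24.029; a1+…+a3=19.607 < 24.029 ≤ a1+…+a4=24.983 → R4 fires; D=5 R=4 Q=7
Draw 2: a1=10.948, a2=8.155, a3=3.241, a4=7.168, a0=29.512; τ=−ln(0.0878)/29.512=0.082 → t=0.105; u2·a0=0.6575·29.512=19.404; a1+a2=19.103 < 19.404 ≤ a1+…+a3=22.344 → R3 fires; D=6 R=6 Q=6
Draw 3: a1=14.076, a2=8.388, a3=2.778, a4=9.216, a0=34.458; τ=−ln(0.3410)/34.458=0.031 → t=0.136; u2·a0=0.0183·34.458=0.631 ≤ a1=14.076 → R1 fires; D=8 R=5 Q=5
Draw 4: a1=9.775, a2=9.320, a3=2.315, a4=6.400, a0=27.810; τ=−ln(0.3829)/27.810=0.035 → t=0.171; u2·a0=0.5076·27.810=14.116; a1=9.775 < 14.116 ≤ a1+a2=19.095 → R2 fires; D=7 R=5 Q=6
Draw 5: a1=11.730, a2=9.786, a3=2.778, a4=7.680, a0=31.974; τ=−ln(0.4346)/31.974=0.026 → t=0.197; u2·a0=0.0923·31.974=2.951 ≤ a1=11.730 → R1 fires; D=9 R=4 Q=5
Draw 6: a1=7.820, a2=10.485, a3=2.315, a4=5.120, a0=25.740; τ=−ln(0.2545)/25.740=0.053 → t=0.250; u2·a0=0.0124·25.740=0.319 ≤ a1=7.820 → R1 fires; D=11 R=3 Q=4
Draw 7: a1=4.692, a2=10.252, a3=1.852, a4=3.072, a0=19.868; τ=−ln(0.7508)/19.868=0.014 → t=0.264; u2·a0=0.4743·19.868=9.423; a1=4.692 < 9.423 ≤ a1+a2=14.944 → R2 fires; D=10 R=3 Q=5
Draw 8: a1=5.865, a2=11.650, a3=2.315, a4=3.840, a0=23.670; τ=−ln(0.2031)/23.670=0.067 → t=0.332; u2·a0=0.1870·23.670=4.426 ≤ a1=5.865 → R1 fires; D=12 R=2 Q=4
Draw 9: a1=3.128, a2=11.184, a3=1.852, a4=2.048, a0=18.212; τ=−ln(0.5400)/18.212=0.034 → t=0.366; u2·a0=0.7984·18.212=14.540; a1+a2=14.312 < 14.540 ≤ a1+…+a3=16.164 → R3 fires; D=13 R=4 Q=3
Draw 10: a1=4.692, a2=9.087, a3=1.389, a4=3.072, a0=18.240; τ=−ln(0.3831)/18.240=0.053 → t=0.418; u2·a0=0.6607·18.240=12.051; a1=4.692 < 12.051 ≤ a1+a2=13.779 → R2 fires; D=12 R=4 Q=4
Draw 11: a1=6.256, a2=11.184, a3=1.852, a4=4.096, a0=23.388; τ=−ln(0.8154)/23.388=0.009 → t=0.427; u2·a0=0.4657·23.388=10.892; a1=6.256 < 10.892 ≤ a1+a2=17.440 → R2 fires; D=11 R=4 Q=5
Draw 12: a1=7.820, a2=12.815, a3=2.315, a4=5.120, a0=28.070; τ=−ln(0.5327)/28.070=0.022 → t=0.449; u2·a0=0.7177·28.070=20.146; a1=7.820 < 20.146 ≤ a1+a2=20.635 → R2 fires; D=10 R=4 Q=6
Draw 13: a1=9.384, a2=13.980, a3=2.778, a4=6.144, a0=32.286; τ=−ln(0.0744)/32.286=0.080 → t=0.530; u2·a0=0.9205·32.286=29.719; a1+…+a3=26.142 < 29.719 ≤ a1+…+a4=32.286 → R4 fires; D=10 R=5 Q=6
Draw 14: a1=11.730, a2=13.980, a3=2.778, a4=7.680, a0=36.168; τ=−ln(0.3096)/36.168=0.032 → t=0.562 > T=0.55: stop.
Read off D at T=0.55: 10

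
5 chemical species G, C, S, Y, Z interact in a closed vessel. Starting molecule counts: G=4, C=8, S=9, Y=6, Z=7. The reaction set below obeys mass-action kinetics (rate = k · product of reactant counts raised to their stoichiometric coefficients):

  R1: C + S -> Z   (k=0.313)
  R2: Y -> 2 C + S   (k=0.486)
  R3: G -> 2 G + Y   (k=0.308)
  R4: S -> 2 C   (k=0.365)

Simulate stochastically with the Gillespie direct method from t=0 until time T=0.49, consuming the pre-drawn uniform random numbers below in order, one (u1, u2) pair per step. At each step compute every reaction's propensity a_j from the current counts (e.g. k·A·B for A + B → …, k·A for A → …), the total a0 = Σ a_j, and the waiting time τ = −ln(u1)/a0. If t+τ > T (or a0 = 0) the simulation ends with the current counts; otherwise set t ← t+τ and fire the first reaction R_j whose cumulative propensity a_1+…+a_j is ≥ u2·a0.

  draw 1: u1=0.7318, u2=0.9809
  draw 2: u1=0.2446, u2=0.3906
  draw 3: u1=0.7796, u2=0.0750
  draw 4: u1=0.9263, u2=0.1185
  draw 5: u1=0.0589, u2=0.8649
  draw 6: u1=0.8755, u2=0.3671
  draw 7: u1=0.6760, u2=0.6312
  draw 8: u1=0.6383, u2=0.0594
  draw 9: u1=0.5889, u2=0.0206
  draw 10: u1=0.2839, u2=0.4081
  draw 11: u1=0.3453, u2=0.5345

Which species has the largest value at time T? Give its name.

t=0.000: G=4 C=8 S=9 Y=6 Z=7
Draw 1: a1=22.536, a2=2.916, a3=1.232, a4=3.285, a0=29.969; τ=−ln(0.7318)/29.969=0.010 → t=0.010; u2·a0=0.9809·29.969=29.397; a1+…+a3=26.684 < 29.397 ≤ a1+…+a4=29.969 → R4 fires; G=4 C=10 S=8 Y=6 Z=7
Draw 2: a1=25.040, a2=2.916, a3=1.232, a4=2.920, a0=32.108; τ=−ln(0.2446)/32.108=0.044 → t=0.054; u2·a0=0.3906·32.108=12.541 ≤ a1=25.040 → R1 fires; G=4 C=9 S=7 Y=6 Z=8
Draw 3: a1=19.719, a2=2.916, a3=1.232, a4=2.555, a0=26.422; τ=−ln(0.7796)/26.422=0.009 → t=0.064; u2·a0=0.0750·26.422=1.982 ≤ a1=19.719 → R1 fires; G=4 C=8 S=6 Y=6 Z=9
Draw 4: a1=15.024, a2=2.916, a3=1.232, a4=2.190, a0=21.362; τ=−ln(0.9263)/21.362=0.004 → t=0.067; u2·a0=0.1185·21.362=2.531 ≤ a1=15.024 → R1 fires; G=4 C=7 S=5 Y=6 Z=10
Draw 5: a1=10.955, a2=2.916, a3=1.232, a4=1.825, a0=16.928; τ=−ln(0.0589)/16.928=0.167 → t=0.235; u2·a0=0.8649·16.928=14.641; a1+a2=13.871 < 14.641 ≤ a1+…+a3=15.103 → R3 fires; G=5 C=7 S=5 Y=7 Z=10
Draw 6: a1=10.955, a2=3.402, a3=1.540, a4=1.825, a0=17.722; τ=−ln(0.8755)/17.722=0.008 → t=0.242; u2·a0=0.3671·17.722=6.506 ≤ a1=10.955 → R1 fires; G=5 C=6 S=4 Y=7 Z=11
Draw 7: a1=7.512, a2=3.402, a3=1.540, a4=1.460, a0=13.914; τ=−ln(0.6760)/13.914=0.028 → t=0.270; u2·a0=0.6312·13.914=8.783; a1=7.512 < 8.783 ≤ a1+a2=10.914 → R2 fires; G=5 C=8 S=5 Y=6 Z=11
Draw 8: a1=12.520, a2=2.916, a3=1.540, a4=1.825, a0=18.801; τ=−ln(0.6383)/18.801=0.024 → t=0.294; u2·a0=0.0594·18.801=1.117 ≤ a1=12.520 → R1 fires; G=5 C=7 S=4 Y=6 Z=12
Draw 9: a1=8.764, a2=2.916, a3=1.540, a4=1.460, a0=14.680; τ=−ln(0.5889)/14.680=0.036 → t=0.330; u2·a0=0.0206·14.680=0.302 ≤ a1=8.764 → R1 fires; G=5 C=6 S=3 Y=6 Z=13
Draw 10: a1=5.634, a2=2.916, a3=1.540, a4=1.095, a0=11.185; τ=−ln(0.2839)/11.185=0.113 → t=0.443; u2·a0=0.4081·11.185=4.565 ≤ a1=5.634 → R1 fires; G=5 C=5 S=2 Y=6 Z=14
Draw 11: a1=3.130, a2=2.916, a3=1.540, a4=0.730, a0=8.316; τ=−ln(0.3453)/8.316=0.128 → t=0.571 > T=0.49: stop.
At T=0.49: G=5 C=5 S=2 Y=6 Z=14; the largest is Z.

Dominant species at T: Z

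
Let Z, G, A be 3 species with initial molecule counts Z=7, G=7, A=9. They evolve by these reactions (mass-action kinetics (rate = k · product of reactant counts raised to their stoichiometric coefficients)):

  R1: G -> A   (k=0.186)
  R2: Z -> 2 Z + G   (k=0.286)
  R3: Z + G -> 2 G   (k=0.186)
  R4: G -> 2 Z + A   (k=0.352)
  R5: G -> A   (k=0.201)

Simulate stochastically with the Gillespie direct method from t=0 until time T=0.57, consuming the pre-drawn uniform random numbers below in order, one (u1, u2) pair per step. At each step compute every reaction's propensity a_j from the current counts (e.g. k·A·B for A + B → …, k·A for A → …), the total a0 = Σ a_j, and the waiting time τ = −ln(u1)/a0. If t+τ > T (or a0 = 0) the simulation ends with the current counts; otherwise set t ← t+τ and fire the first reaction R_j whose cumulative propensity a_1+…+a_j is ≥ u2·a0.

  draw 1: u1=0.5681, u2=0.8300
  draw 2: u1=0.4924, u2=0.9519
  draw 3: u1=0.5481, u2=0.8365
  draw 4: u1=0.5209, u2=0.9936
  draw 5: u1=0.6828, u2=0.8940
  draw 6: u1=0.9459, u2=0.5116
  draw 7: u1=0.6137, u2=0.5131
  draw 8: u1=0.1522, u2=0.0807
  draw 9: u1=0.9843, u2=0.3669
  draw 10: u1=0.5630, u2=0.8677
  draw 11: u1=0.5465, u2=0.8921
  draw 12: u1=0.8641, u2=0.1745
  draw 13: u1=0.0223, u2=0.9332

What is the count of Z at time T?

Z at T = 16

t=0.000: Z=7 G=7 A=9
Draw 1: a1=1.302, a2=2.002, a3=9.114, a4=2.464, a5=1.407, a0=16.289; τ=−ln(0.5681)/16.289=0.035 → t=0.035; u2·a0=0.8300·16.289=13.520; a1+…+a3=12.418 < 13.520 ≤ a1+…+a4=14.882 → R4 fires; Z=9 G=6 A=10
Draw 2: a1=1.116, a2=2.574, a3=10.044, a4=2.112, a5=1.206, a0=17.052; τ=−ln(0.4924)/17.052=0.042 → t=0.076; u2·a0=0.9519·17.052=16.232; a1+…+a4=15.846 < 16.232 ≤ a1+…+a5=17.052 → R5 fires; Z=9 G=5 A=11
Draw 3: a1=0.930, a2=2.574, a3=8.370, a4=1.760, a5=1.005, a0=14.639; τ=−ln(0.5481)/14.639=0.041 → t=0.117; u2·a0=0.8365·14.639=12.246; a1+…+a3=11.874 < 12.246 ≤ a1+…+a4=13.634 → R4 fires; Z=11 G=4 A=12
Draw 4: a1=0.744, a2=3.146, a3=8.184, a4=1.408, a5=0.804, a0=14.286; τ=−ln(0.5209)/14.286=0.046 → t=0.163; u2·a0=0.9936·14.286=14.195; a1+…+a4=13.482 < 14.195 ≤ a1+…+a5=14.286 → R5 fires; Z=11 G=3 A=13
Draw 5: a1=0.558, a2=3.146, a3=6.138, a4=1.056, a5=0.603, a0=11.501; τ=−ln(0.6828)/11.501=0.033 → t=0.196; u2·a0=0.8940·11.501=10.282; a1+…+a3=9.842 < 10.282 ≤ a1+…+a4=10.898 → R4 fires; Z=13 G=2 A=14
Draw 6: a1=0.372, a2=3.718, a3=4.836, a4=0.704, a5=0.402, a0=10.032; τ=−ln(0.9459)/10.032=0.006 → t=0.202; u2·a0=0.5116·10.032=5.132; a1+a2=4.090 < 5.132 ≤ a1+…+a3=8.926 → R3 fires; Z=12 G=3 A=14
Draw 7: a1=0.558, a2=3.432, a3=6.696, a4=1.056, a5=0.603, a0=12.345; τ=−ln(0.6137)/12.345=0.040 → t=0.241; u2·a0=0.5131·12.345=6.334; a1+a2=3.990 < 6.334 ≤ a1+…+a3=10.686 → R3 fires; Z=11 G=4 A=14
Draw 8: a1=0.744, a2=3.146, a3=8.184, a4=1.408, a5=0.804, a0=14.286; τ=−ln(0.1522)/14.286=0.132 → t=0.373; u2·a0=0.0807·14.286=1.153; a1=0.744 < 1.153 ≤ a1+a2=3.890 → R2 fires; Z=12 G=5 A=14
Draw 9: a1=0.930, a2=3.432, a3=11.160, a4=1.760, a5=1.005, a0=18.287; τ=−ln(0.9843)/18.287=0.001 → t=0.374; u2·a0=0.3669·18.287=6.710; a1+a2=4.362 < 6.710 ≤ a1+…+a3=15.522 → R3 fires; Z=11 G=6 A=14
Draw 10: a1=1.116, a2=3.146, a3=12.276, a4=2.112, a5=1.206, a0=19.856; τ=−ln(0.5630)/19.856=0.029 → t=0.403; u2·a0=0.8677·19.856=17.229; a1+…+a3=16.538 < 17.229 ≤ a1+…+a4=18.650 → R4 fires; Z=13 G=5 A=15
Draw 11: a1=0.930, a2=3.718, a3=12.090, a4=1.760, a5=1.005, a0=19.503; τ=−ln(0.5465)/19.503=0.031 → t=0.434; u2·a0=0.8921·19.503=17.399; a1+…+a3=16.738 < 17.399 ≤ a1+…+a4=18.498 → R4 fires; Z=15 G=4 A=16
Draw 12: a1=0.744, a2=4.290, a3=11.160, a4=1.408, a5=0.804, a0=18.406; τ=−ln(0.8641)/18.406=0.008 → t=0.442; u2·a0=0.1745·18.406=3.212; a1=0.744 < 3.212 ≤ a1+a2=5.034 → R2 fires; Z=16 G=5 A=16
Draw 13: a1=0.930, a2=4.576, a3=14.880, a4=1.760, a5=1.005, a0=23.151; τ=−ln(0.0223)/23.151=0.164 → t=0.606 > T=0.57: stop.
Read off Z at T=0.57: 16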